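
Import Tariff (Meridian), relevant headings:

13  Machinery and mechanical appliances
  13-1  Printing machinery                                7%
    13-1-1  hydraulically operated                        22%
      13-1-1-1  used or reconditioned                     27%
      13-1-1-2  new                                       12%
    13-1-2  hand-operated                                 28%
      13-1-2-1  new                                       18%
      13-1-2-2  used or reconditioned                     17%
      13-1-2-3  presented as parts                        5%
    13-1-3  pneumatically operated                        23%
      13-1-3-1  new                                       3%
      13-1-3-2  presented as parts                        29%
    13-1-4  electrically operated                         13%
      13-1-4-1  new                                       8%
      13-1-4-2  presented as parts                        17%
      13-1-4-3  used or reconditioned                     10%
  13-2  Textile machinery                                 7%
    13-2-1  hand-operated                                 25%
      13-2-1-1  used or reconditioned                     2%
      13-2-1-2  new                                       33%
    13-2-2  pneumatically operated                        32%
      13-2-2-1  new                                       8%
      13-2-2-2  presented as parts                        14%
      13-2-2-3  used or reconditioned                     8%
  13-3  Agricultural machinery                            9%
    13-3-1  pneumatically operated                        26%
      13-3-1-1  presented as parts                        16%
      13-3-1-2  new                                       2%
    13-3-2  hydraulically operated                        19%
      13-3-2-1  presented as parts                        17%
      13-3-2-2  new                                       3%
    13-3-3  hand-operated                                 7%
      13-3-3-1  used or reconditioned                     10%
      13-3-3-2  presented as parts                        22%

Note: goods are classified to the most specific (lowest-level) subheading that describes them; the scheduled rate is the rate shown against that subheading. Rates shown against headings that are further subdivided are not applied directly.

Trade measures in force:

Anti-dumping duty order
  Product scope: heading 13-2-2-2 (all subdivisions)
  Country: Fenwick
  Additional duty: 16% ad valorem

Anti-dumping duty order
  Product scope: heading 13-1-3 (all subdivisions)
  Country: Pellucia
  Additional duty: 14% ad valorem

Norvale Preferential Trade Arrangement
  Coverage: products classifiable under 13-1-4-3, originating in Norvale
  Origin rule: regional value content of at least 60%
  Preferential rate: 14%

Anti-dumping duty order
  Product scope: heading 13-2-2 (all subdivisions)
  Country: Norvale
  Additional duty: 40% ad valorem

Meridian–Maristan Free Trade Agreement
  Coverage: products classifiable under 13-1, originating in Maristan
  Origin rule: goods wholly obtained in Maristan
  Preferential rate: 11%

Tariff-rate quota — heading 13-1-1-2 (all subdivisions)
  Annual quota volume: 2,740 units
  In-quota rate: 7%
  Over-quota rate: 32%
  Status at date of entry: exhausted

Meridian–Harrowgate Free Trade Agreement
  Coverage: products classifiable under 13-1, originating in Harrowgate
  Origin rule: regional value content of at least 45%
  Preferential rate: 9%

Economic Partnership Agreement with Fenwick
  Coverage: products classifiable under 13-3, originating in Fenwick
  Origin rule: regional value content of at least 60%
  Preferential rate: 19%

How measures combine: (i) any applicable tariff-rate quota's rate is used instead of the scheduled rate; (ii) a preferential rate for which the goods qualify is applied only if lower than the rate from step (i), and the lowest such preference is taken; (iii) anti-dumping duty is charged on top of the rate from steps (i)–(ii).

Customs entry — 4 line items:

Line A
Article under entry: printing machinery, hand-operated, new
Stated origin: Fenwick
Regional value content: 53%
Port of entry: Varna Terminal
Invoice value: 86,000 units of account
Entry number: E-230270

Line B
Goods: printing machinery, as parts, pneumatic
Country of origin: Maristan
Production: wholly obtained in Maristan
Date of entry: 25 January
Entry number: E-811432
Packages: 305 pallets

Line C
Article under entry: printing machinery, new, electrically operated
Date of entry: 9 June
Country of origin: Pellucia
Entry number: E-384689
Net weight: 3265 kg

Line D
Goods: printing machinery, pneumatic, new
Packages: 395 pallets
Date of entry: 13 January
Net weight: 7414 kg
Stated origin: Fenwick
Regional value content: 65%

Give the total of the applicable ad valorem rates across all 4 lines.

Line A: printing → 13-1; hand-operated → 13-1-2; new → 13-1-2-1. Scheduled 18%. Fenwick agreement on 13-3: 13-1-2-1 not covered. → 18%.
Line B: printing → 13-1; pneumatic → 13-1-3; as parts → 13-1-3-2. Scheduled 29%. Maristan agreement on 13-1: wholly obtained → 11% available; preferential 11%. → 11%.
Line C: printing → 13-1; electrically operated → 13-1-4; new → 13-1-4-1. Scheduled 8%. No special measure applies. → 8%.
Line D: printing → 13-1; pneumatic → 13-1-3; new → 13-1-3-1. Scheduled 3%. Fenwick agreement on 13-3: 13-1-3-1 not covered. → 3%.
Sum: 18% + 11% + 8% + 3% = 40%.

40%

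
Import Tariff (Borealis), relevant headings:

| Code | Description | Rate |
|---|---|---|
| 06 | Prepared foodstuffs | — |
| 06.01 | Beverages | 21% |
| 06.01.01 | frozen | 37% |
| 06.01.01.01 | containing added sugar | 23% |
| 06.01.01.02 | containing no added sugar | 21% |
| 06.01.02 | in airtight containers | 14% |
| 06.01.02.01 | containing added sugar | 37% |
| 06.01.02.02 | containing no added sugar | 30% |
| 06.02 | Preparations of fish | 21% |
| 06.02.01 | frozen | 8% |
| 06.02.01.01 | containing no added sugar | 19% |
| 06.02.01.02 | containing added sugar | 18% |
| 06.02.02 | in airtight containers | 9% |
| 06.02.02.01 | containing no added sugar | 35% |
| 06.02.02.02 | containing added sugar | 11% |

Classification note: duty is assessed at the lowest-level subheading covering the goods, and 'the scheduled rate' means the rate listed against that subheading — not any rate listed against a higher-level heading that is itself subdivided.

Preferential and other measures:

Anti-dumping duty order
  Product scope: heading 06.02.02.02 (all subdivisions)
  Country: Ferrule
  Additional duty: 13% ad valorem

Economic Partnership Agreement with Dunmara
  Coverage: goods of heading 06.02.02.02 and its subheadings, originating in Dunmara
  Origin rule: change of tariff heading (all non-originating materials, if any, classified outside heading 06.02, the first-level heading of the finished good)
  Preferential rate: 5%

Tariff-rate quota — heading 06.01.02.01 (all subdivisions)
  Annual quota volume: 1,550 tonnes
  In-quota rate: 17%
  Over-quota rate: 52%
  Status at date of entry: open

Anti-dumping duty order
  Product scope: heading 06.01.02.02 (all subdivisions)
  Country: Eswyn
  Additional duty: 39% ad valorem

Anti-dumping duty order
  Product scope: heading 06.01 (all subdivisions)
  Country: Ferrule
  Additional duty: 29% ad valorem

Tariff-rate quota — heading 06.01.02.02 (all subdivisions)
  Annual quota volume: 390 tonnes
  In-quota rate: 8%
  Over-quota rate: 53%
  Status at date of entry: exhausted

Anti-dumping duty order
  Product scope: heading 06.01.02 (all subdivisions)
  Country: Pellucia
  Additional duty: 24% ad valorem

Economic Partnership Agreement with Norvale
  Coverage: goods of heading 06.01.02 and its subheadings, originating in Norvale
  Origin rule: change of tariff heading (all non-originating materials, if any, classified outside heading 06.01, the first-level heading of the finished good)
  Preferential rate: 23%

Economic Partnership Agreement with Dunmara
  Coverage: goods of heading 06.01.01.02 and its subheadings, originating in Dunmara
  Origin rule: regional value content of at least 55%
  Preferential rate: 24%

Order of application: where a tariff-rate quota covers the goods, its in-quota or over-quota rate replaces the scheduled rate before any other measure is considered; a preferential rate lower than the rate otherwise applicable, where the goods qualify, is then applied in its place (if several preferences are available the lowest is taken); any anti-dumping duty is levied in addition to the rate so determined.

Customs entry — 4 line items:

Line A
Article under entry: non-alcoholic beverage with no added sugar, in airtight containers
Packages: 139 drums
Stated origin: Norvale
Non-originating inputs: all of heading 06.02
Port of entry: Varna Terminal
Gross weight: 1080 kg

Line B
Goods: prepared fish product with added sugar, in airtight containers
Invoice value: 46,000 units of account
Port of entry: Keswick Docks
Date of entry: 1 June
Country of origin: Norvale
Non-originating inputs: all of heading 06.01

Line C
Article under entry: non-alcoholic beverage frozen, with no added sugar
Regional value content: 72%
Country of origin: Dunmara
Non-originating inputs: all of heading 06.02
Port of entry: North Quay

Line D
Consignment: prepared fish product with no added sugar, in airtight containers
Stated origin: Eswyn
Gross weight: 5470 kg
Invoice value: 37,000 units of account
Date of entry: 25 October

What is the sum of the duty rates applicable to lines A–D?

Line A: non-alcoholic beverage → 06.01; in airtight containers → 06.01.02; with no added sugar → 06.01.02.02. Scheduled 30%. quota on 06.01.02.02 exhausted → over-quota 53%; Norvale agreement on 06.01.02: CTH met → 23% available; preferential 23%. → 23%.
Line B: prepared fish product → 06.02; in airtight containers → 06.02.02; with added sugar → 06.02.02.02. Scheduled 11%. Norvale agreement on 06.01.02: 06.02.02.02 not covered. → 11%.
Line C: non-alcoholic beverage → 06.01; frozen → 06.01.01; with no added sugar → 06.01.01.02. Scheduled 21%. Dunmara agreement on 06.02.02.02: 06.01.01.02 not covered; Dunmara agreement on 06.01.01.02: RVC ≥ 55% → 24% available; preference 24% not lower than 21% → no reduction. → 21%.
Line D: prepared fish product → 06.02; in airtight containers → 06.02.02; with no added sugar → 06.02.02.01. Scheduled 35%. No special measure applies. → 35%.
Sum: 23% + 11% + 21% + 35% = 90%.

90%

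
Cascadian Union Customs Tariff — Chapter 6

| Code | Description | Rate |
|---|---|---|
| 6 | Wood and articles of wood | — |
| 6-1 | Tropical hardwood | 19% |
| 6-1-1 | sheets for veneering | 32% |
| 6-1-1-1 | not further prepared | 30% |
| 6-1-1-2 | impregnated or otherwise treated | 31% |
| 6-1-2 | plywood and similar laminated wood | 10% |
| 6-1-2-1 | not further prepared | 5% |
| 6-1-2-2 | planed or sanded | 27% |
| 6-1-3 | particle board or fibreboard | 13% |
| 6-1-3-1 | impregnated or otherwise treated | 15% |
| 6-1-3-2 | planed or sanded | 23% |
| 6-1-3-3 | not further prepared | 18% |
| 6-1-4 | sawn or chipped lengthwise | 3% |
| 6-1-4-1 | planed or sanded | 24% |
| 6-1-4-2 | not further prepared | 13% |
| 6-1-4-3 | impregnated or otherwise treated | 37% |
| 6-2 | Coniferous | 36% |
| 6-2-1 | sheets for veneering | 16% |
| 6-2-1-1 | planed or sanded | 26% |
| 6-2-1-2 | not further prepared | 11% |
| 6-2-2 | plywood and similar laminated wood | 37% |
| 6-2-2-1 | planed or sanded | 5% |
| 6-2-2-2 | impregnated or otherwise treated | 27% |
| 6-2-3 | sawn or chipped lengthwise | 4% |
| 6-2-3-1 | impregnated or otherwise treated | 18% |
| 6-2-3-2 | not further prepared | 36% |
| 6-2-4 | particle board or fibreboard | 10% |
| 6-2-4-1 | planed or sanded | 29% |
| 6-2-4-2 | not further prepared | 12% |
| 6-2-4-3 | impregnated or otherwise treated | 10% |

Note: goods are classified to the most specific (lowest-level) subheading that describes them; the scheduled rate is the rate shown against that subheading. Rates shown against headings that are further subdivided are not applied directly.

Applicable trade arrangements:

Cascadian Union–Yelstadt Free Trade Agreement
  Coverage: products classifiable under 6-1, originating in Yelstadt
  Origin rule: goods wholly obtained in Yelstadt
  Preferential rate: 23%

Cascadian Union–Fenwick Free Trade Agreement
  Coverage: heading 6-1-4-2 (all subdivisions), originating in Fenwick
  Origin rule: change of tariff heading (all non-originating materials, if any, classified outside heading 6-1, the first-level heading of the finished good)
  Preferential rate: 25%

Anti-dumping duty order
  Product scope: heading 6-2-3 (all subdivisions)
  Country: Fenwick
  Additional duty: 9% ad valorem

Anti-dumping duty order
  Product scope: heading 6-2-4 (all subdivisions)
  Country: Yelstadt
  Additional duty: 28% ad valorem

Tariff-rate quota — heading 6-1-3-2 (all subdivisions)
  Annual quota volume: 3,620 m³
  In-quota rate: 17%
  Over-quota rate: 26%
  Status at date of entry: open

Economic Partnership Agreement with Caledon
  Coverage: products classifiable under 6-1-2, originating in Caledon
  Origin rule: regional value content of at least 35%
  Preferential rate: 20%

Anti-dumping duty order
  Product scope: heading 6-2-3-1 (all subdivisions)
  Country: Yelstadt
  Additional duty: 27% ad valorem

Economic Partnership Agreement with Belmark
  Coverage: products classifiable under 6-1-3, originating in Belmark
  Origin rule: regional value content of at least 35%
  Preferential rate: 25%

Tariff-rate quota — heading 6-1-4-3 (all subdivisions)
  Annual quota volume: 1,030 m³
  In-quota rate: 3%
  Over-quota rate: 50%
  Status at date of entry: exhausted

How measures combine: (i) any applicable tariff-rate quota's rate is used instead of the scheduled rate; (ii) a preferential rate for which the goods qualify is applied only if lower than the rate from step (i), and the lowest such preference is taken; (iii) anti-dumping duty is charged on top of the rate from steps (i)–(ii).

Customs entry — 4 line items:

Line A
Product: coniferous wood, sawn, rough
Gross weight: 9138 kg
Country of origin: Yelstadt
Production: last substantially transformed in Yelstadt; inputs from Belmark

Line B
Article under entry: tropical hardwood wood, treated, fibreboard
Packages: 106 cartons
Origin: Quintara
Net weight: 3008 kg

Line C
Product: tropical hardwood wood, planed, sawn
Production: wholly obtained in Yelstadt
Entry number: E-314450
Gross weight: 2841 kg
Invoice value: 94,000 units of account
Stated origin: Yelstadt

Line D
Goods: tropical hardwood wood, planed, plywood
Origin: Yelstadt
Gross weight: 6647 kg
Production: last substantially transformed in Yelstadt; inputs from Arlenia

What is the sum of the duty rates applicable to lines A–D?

101%

Line A: coniferous → 6-2; sawn → 6-2-3; rough → 6-2-3-2. Scheduled 36%. Yelstadt agreement on 6-1: 6-2-3-2 not covered. → 36%.
Line B: tropical hardwood → 6-1; fibreboard → 6-1-3; treated → 6-1-3-1. Scheduled 15%. No special measure applies. → 15%.
Line C: tropical hardwood → 6-1; sawn → 6-1-4; planed → 6-1-4-1. Scheduled 24%. Yelstadt agreement on 6-1: wholly obtained → 23% available; preferential 23%. → 23%.
Line D: tropical hardwood → 6-1; plywood → 6-1-2; planed → 6-1-2-2. Scheduled 27%. Yelstadt agreement on 6-1: not wholly obtained. → 27%.
Sum: 36% + 15% + 23% + 27% = 101%.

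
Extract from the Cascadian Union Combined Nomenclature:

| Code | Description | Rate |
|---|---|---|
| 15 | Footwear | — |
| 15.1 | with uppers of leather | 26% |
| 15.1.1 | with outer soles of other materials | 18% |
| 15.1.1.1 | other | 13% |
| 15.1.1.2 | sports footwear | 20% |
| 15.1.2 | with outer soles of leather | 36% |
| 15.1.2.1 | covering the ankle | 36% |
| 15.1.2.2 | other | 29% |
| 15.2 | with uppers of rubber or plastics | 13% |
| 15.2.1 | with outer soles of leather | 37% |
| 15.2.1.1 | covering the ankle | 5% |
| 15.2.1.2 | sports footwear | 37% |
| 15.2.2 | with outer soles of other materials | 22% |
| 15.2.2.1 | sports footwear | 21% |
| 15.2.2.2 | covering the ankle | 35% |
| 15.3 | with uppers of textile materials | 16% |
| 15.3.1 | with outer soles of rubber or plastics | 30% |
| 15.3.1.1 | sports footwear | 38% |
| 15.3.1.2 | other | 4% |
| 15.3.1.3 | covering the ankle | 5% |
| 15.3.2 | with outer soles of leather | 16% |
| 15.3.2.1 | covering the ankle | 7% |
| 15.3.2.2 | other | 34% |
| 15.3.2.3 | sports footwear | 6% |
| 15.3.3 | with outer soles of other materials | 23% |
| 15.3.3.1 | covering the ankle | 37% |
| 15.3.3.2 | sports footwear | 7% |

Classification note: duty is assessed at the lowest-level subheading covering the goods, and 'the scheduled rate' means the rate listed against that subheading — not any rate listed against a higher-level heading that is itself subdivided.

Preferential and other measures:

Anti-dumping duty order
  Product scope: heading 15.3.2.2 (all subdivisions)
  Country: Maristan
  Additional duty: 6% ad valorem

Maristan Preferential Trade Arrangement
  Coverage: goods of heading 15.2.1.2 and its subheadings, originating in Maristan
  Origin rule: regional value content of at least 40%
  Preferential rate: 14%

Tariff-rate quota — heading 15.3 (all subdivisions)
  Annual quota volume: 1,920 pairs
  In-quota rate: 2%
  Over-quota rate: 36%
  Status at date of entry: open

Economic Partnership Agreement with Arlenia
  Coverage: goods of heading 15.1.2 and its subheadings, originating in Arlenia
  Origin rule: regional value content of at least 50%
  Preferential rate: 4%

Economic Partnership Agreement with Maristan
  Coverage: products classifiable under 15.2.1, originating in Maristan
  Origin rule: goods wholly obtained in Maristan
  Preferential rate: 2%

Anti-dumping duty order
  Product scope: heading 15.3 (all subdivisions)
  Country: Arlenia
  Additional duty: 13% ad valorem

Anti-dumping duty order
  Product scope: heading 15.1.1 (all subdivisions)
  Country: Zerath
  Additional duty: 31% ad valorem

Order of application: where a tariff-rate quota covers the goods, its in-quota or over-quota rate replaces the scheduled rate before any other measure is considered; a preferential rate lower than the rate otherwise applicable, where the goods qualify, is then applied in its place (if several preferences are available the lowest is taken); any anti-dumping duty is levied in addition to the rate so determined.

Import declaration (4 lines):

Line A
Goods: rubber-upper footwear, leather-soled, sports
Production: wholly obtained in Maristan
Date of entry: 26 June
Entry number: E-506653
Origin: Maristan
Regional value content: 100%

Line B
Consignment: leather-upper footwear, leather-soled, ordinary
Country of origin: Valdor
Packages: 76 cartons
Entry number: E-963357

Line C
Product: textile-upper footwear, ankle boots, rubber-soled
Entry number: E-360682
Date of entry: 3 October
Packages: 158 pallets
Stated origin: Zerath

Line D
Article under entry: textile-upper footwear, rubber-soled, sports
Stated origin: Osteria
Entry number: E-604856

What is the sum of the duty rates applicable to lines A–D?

Line A: rubber-upper → 15.2; leather-soled → 15.2.1; sports → 15.2.1.2. Scheduled 37%. Maristan agreement on 15.2.1.2: RVC ≥ 40% → 14% available; Maristan agreement on 15.2.1: wholly obtained → 2% available; preferential 2%. → 2%.
Line B: leather-upper → 15.1; leather-soled → 15.1.2; ordinary → 15.1.2.2. Scheduled 29%. No special measure applies. → 29%.
Line C: textile-upper → 15.3; rubber-soled → 15.3.1; ankle boots → 15.3.1.3. Scheduled 5%. quota on 15.3 open → in-quota 2%. → 2%.
Line D: textile-upper → 15.3; rubber-soled → 15.3.1; sports → 15.3.1.1. Scheduled 38%. quota on 15.3 open → in-quota 2%. → 2%.
Sum: 2% + 29% + 2% + 2% = 35%.

35%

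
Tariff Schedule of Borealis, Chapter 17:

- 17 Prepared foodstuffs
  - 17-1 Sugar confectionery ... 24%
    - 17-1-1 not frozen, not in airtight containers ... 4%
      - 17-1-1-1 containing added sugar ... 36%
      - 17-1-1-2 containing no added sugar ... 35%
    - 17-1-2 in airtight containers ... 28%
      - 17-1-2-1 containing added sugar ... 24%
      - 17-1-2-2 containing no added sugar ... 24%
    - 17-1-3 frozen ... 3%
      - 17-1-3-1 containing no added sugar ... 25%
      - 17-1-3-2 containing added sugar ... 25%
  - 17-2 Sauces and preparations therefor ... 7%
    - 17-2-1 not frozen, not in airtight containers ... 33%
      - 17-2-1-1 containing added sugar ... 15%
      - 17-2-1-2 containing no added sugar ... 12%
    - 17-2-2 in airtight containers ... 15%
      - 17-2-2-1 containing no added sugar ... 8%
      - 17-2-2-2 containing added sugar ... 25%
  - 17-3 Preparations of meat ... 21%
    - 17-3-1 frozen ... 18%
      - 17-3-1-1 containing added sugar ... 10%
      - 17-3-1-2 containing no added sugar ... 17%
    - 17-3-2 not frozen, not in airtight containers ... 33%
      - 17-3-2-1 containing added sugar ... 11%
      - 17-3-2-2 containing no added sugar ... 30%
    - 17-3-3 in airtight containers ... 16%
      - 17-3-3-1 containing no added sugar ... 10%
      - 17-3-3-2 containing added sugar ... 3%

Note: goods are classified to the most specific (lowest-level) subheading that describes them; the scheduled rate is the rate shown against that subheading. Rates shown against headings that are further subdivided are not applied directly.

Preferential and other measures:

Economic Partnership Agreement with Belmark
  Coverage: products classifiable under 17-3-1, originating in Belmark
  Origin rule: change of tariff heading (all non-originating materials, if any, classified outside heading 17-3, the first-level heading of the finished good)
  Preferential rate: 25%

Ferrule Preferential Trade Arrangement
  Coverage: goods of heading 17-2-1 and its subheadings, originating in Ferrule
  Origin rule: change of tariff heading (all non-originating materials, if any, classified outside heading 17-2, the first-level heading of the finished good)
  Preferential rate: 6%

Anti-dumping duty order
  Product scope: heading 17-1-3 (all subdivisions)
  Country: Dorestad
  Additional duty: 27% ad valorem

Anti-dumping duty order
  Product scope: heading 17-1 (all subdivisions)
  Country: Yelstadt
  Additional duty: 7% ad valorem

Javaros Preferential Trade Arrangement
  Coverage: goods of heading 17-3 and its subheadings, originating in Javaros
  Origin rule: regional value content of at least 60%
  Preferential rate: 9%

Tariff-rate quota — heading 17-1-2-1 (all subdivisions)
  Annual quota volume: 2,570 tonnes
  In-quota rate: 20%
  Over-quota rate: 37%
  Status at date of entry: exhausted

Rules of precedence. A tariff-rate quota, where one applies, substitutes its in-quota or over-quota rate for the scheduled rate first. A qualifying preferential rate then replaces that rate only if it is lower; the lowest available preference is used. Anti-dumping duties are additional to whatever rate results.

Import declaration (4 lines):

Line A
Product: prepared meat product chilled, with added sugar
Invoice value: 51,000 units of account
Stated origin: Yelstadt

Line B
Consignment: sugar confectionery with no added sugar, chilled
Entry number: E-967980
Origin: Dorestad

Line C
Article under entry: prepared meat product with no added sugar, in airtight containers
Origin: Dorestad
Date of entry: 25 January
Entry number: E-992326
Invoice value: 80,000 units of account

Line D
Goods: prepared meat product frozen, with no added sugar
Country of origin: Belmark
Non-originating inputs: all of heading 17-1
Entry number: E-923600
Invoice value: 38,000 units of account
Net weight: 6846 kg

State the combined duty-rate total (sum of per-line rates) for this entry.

73%

Line A: prepared meat product → 17-3; chilled → 17-3-2; with added sugar → 17-3-2-1. Scheduled 11%. No special measure applies. → 11%.
Line B: sugar confectionery → 17-1; chilled → 17-1-1; with no added sugar → 17-1-1-2. Scheduled 35%. No special measure applies. → 35%.
Line C: prepared meat product → 17-3; in airtight containers → 17-3-3; with no added sugar → 17-3-3-1. Scheduled 10%. No special measure applies. → 10%.
Line D: prepared meat product → 17-3; frozen → 17-3-1; with no added sugar → 17-3-1-2. Scheduled 17%. Belmark agreement on 17-3-1: CTH met → 25% available; preference 25% not lower than 17% → no reduction. → 17%.
Sum: 11% + 35% + 10% + 17% = 73%.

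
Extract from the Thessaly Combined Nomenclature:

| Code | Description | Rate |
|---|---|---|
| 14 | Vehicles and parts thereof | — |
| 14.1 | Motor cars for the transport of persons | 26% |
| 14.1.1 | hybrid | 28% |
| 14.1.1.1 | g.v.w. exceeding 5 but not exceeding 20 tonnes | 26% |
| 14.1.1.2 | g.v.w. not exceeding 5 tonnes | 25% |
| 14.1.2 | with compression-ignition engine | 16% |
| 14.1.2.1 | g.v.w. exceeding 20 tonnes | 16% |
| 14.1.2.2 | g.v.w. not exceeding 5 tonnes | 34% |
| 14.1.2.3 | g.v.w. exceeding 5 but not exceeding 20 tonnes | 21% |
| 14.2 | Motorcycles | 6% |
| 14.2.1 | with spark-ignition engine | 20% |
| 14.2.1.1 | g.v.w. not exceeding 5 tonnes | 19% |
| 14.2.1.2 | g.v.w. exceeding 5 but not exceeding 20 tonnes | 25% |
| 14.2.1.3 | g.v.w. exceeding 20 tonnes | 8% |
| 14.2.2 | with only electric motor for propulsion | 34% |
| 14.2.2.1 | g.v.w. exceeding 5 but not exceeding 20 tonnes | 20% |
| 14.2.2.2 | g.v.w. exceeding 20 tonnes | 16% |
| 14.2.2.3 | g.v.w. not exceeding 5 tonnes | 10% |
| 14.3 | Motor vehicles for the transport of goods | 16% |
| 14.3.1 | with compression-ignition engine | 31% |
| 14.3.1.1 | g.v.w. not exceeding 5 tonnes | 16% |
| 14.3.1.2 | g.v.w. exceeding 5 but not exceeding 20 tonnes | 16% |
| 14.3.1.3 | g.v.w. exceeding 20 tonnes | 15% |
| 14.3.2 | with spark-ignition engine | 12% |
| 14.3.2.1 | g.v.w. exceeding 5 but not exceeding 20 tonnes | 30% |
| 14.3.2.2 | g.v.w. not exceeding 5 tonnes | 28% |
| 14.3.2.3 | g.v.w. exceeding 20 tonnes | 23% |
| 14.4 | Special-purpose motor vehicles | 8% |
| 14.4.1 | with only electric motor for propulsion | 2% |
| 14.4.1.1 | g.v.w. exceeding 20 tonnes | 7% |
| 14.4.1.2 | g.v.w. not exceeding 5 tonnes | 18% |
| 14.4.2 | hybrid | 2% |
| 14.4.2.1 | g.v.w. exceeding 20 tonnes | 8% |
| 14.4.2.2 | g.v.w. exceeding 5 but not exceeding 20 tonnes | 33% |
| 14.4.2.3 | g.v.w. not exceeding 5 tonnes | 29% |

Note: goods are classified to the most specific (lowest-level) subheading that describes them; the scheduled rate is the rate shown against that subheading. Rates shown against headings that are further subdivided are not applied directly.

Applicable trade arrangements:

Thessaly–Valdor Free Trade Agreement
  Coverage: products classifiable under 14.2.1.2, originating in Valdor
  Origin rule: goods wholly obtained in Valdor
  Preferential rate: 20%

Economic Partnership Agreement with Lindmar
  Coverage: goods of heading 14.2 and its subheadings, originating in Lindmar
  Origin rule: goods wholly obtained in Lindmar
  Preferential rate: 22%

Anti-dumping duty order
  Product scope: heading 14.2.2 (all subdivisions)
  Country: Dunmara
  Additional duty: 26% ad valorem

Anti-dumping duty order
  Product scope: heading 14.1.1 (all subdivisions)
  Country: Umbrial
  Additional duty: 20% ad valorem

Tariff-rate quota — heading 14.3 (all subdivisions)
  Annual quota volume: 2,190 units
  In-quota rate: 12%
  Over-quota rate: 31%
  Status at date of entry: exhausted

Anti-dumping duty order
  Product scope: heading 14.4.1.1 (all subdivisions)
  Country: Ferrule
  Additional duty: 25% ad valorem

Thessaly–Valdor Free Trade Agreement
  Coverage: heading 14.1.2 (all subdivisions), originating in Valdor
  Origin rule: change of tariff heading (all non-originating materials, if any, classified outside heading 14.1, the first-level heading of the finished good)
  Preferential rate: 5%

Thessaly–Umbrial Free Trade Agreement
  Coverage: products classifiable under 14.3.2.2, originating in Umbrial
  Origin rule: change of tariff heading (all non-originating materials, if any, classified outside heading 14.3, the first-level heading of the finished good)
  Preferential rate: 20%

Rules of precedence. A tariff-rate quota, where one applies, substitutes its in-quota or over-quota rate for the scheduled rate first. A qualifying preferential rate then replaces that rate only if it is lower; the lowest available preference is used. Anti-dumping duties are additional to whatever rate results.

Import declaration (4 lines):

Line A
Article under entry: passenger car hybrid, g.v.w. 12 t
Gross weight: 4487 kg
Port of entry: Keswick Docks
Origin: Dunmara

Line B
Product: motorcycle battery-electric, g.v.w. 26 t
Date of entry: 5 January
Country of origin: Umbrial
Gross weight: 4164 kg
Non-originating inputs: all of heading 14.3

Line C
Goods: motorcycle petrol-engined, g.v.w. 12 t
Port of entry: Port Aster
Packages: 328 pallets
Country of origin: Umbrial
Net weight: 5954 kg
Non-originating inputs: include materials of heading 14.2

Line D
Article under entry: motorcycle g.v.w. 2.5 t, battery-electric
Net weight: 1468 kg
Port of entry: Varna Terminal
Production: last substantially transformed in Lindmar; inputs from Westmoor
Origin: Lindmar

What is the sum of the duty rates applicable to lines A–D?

77%

Line A: passenger car → 14.1; hybrid → 14.1.1; g.v.w. 12 t → 14.1.1.1. Scheduled 26%. No special measure applies. → 26%.
Line B: motorcycle → 14.2; battery-electric → 14.2.2; g.v.w. 26 t → 14.2.2.2. Scheduled 16%. Umbrial agreement on 14.3.2.2: 14.2.2.2 not covered. → 16%.
Line C: motorcycle → 14.2; petrol-engined → 14.2.1; g.v.w. 12 t → 14.2.1.2. Scheduled 25%. Umbrial agreement on 14.3.2.2: 14.2.1.2 not covered. → 25%.
Line D: motorcycle → 14.2; battery-electric → 14.2.2; g.v.w. 2.5 t → 14.2.2.3. Scheduled 10%. Lindmar agreement on 14.2: not wholly obtained. → 10%.
Sum: 26% + 16% + 25% + 10% = 77%.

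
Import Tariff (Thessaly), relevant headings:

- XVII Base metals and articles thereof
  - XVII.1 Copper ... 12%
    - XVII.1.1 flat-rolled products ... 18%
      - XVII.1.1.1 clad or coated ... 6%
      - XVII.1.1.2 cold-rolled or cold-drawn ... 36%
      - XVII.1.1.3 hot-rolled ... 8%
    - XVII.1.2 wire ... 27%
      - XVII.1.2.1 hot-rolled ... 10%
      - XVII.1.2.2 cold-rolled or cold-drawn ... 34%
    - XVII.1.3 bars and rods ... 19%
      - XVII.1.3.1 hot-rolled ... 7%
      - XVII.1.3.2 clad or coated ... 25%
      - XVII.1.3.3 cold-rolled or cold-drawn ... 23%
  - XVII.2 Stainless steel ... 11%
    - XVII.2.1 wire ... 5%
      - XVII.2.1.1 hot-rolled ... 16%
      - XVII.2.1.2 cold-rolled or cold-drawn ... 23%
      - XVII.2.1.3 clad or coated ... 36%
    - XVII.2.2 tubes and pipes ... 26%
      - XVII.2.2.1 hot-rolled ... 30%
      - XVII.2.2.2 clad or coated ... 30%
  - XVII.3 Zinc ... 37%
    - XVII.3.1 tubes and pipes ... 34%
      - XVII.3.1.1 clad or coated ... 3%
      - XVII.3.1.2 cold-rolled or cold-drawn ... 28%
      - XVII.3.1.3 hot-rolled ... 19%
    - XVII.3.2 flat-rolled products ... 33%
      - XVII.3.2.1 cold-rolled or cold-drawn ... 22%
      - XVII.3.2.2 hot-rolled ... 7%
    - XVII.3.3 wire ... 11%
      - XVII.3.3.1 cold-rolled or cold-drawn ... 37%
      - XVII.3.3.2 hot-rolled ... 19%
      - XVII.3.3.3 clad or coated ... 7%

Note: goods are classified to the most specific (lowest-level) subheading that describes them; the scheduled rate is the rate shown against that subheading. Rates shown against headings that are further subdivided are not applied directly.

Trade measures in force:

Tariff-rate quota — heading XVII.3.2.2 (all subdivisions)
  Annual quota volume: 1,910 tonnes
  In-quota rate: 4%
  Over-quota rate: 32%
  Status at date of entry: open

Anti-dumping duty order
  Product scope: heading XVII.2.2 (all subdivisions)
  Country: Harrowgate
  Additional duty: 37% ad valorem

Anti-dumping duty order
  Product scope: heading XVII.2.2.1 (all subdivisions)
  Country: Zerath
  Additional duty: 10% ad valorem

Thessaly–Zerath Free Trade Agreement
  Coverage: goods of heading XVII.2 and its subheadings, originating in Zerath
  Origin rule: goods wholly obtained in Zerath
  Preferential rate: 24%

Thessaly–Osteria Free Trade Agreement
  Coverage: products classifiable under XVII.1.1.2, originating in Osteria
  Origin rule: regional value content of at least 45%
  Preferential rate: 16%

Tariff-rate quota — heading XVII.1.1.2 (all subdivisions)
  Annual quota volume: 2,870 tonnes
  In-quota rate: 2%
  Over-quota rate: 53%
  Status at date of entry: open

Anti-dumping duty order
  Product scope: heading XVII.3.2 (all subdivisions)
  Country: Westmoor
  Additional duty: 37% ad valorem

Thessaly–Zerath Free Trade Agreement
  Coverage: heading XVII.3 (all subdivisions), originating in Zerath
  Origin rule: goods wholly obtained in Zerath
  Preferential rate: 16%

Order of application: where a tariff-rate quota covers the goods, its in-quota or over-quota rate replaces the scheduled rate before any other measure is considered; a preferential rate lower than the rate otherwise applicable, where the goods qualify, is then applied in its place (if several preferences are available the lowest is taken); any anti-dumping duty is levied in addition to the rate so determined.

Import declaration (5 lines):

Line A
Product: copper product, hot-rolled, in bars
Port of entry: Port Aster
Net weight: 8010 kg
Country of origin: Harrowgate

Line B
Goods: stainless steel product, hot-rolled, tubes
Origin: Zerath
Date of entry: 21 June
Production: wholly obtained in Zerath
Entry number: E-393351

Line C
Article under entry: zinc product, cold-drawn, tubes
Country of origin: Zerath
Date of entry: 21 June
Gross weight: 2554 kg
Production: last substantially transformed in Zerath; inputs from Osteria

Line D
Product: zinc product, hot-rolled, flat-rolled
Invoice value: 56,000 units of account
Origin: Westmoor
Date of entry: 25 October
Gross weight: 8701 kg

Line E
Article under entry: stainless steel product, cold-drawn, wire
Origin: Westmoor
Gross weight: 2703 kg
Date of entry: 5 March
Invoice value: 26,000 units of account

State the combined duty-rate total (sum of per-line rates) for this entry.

Line A: copper → XVII.1; in bars → XVII.1.3; hot-rolled → XVII.1.3.1. Scheduled 7%. No special measure applies. → 7%.
Line B: stainless steel → XVII.2; tubes → XVII.2.2; hot-rolled → XVII.2.2.1. Scheduled 30%. Zerath agreement on XVII.2: wholly obtained → 24% available; Zerath agreement on XVII.3: XVII.2.2.1 not covered; preferential 24%; anti-dumping (Zerath, XVII.2.2.1): +10%; total 24% + 10% = 34%. → 34%.
Line C: zinc → XVII.3; tubes → XVII.3.1; cold-drawn → XVII.3.1.2. Scheduled 28%. Zerath agreement on XVII.2: XVII.3.1.2 not covered; Zerath agreement on XVII.3: not wholly obtained. → 28%.
Line D: zinc → XVII.3; flat-rolled → XVII.3.2; hot-rolled → XVII.3.2.2. Scheduled 7%. quota on XVII.3.2.2 open → in-quota 4%; anti-dumping (Westmoor, XVII.3.2): +37%; total 4% + 37% = 41%. → 41%.
Line E: stainless steel → XVII.2; wire → XVII.2.1; cold-drawn → XVII.2.1.2. Scheduled 23%. No special measure applies. → 23%.
Sum: 7% + 34% + 28% + 41% + 23% = 133%.

133%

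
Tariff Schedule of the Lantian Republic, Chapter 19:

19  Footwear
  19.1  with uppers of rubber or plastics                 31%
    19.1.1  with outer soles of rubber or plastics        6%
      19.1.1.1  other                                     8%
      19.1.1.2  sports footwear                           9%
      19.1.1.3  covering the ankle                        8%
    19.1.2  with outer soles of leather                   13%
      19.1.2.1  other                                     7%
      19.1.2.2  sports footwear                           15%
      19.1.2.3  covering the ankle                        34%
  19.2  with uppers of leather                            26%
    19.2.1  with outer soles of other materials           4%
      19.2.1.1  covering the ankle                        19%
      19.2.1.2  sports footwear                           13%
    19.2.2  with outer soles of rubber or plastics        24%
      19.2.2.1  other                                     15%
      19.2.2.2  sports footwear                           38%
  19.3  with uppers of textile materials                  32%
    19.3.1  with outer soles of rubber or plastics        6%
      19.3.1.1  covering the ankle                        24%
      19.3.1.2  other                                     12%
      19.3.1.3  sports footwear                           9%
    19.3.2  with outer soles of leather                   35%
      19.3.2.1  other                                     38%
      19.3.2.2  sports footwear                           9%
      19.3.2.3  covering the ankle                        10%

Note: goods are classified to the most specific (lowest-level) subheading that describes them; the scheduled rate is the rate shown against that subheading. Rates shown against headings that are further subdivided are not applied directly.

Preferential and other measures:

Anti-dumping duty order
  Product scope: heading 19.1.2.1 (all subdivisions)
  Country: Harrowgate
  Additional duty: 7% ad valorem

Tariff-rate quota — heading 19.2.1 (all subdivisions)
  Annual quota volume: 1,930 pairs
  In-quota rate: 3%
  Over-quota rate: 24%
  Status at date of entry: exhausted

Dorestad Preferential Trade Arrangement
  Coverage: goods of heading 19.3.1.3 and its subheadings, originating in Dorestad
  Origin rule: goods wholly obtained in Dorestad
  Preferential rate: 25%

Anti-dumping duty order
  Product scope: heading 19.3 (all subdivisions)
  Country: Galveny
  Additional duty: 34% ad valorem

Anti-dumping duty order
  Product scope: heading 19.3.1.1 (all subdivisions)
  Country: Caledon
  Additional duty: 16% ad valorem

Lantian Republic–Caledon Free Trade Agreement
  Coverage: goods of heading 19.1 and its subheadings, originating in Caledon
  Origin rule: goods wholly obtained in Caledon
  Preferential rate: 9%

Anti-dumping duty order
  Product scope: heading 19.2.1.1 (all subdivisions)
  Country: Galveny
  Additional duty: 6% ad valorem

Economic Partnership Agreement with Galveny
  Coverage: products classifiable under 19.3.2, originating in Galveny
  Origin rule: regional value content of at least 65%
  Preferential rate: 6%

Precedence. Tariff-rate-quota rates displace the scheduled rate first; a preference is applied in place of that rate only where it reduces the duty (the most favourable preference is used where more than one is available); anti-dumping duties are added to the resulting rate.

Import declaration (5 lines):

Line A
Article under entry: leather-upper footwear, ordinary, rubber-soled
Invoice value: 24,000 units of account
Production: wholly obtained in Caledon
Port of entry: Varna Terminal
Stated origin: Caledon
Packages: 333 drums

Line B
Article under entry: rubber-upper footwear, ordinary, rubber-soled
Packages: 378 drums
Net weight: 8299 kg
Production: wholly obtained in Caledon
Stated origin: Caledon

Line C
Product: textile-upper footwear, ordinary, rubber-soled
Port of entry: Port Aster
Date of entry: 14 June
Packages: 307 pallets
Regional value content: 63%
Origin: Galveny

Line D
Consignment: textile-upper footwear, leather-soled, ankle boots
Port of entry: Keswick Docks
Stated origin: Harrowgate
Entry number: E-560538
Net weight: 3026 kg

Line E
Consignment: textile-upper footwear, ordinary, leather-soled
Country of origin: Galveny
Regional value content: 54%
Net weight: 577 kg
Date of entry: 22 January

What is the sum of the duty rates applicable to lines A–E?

Line A: leather-upper → 19.2; rubber-soled → 19.2.2; ordinary → 19.2.2.1. Scheduled 15%. Caledon agreement on 19.1: 19.2.2.1 not covered. → 15%.
Line B: rubber-upper → 19.1; rubber-soled → 19.1.1; ordinary → 19.1.1.1. Scheduled 8%. Caledon agreement on 19.1: wholly obtained → 9% available; preference 9% not lower than 8% → no reduction. → 8%.
Line C: textile-upper → 19.3; rubber-soled → 19.3.1; ordinary → 19.3.1.2. Scheduled 12%. Galveny agreement on 19.3.2: 19.3.1.2 not covered; anti-dumping (Galveny, 19.3): +34%; total 12% + 34% = 46%. → 46%.
Line D: textile-upper → 19.3; leather-soled → 19.3.2; ankle boots → 19.3.2.3. Scheduled 10%. No special measure applies. → 10%.
Line E: textile-upper → 19.3; leather-soled → 19.3.2; ordinary → 19.3.2.1. Scheduled 38%. Galveny agreement on 19.3.2: RVC < 65%; anti-dumping (Galveny, 19.3): +34%; total 38% + 34% = 72%. → 72%.
Sum: 15% + 8% + 46% + 10% + 72% = 151%.

151%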